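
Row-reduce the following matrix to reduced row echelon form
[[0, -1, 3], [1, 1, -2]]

R1 <=> R2
  [ 1   1  -2 ]
  [ 0  -1   3 ]
R2 -> -1·R2
  [ 1  1  -2 ]
  [ 0  1  -3 ]
R1 -> R1 − R2
  [ 1  0   1 ]
  [ 0  1  -3 ]

[[1, 0, 1], [0, 1, -3]]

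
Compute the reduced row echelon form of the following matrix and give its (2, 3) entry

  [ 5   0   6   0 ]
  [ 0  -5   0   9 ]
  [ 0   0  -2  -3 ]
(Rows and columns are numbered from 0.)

3/2

R1 → 1/5·R1
  [ 1   0  6/5   0 ]
  [ 0  -5    0   9 ]
  [ 0   0   -2  -3 ]
R2 → -1/5·R2
  [ 1  0  6/5     0 ]
  [ 0  1    0  -9/5 ]
  [ 0  0   -2    -3 ]
R3 → -1/2·R3
  [ 1  0  6/5     0 ]
  [ 0  1    0  -9/5 ]
  [ 0  0    1   3/2 ]
R1 → R1 − 6/5·R3
  [ 1  0  0  -9/5 ]
  [ 0  1  0  -9/5 ]
  [ 0  0  1   3/2 ]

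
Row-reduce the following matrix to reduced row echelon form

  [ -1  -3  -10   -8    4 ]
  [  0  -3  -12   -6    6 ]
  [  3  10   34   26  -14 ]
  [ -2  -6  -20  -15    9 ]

[[1, 0, -2, 0, 0], [0, 1, 4, 0, -4], [0, 0, 0, 1, 1], [0, 0, 0, 0, 0]]

Multiply R1 by -1.
Subtract 3 times R1 from R3.
Add 2 times R1 to R4.
Multiply R2 by -1/3.
Subtract R2 from R3.
Swap R3 and R4.
Subtract 2 times R3 from R2.
Subtract 8 times R3 from R1.
Subtract 3 times R2 from R1.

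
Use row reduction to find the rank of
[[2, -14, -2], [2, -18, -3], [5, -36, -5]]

rank = 3

ρ1 → 1/2·ρ1
  [ 1   -7  -1 ]
  [ 2  -18  -3 ]
  [ 5  -36  -5 ]
ρ2 → ρ2 − 2·ρ1
  [ 1   -7  -1 ]
  [ 0   -4  -1 ]
  [ 5  -36  -5 ]
ρ3 → ρ3 − 5·ρ1
  [ 1  -7  -1 ]
  [ 0  -4  -1 ]
  [ 0  -1   0 ]
ρ2 → -1/4·ρ2
  [ 1  -7   -1 ]
  [ 0   1  1/4 ]
  [ 0  -1    0 ]
ρ3 → ρ3 + ρ2
  [ 1  -7   -1 ]
  [ 0   1  1/4 ]
  [ 0   0  1/4 ]
ρ3 → 4·ρ3
  [ 1  -7   -1 ]
  [ 0   1  1/4 ]
  [ 0   0    1 ]
ρ2 → ρ2 − 1/4·ρ3
  [ 1  -7  -1 ]
  [ 0   1   0 ]
  [ 0   0   1 ]
ρ1 → ρ1 + ρ3
  [ 1  -7  0 ]
  [ 0   1  0 ]
  [ 0   0  1 ]
ρ1 → ρ1 + 7·ρ2
  [ 1  0  0 ]
  [ 0  1  0 ]
  [ 0  0  1 ]
The reduced form has 3 nonzero rows.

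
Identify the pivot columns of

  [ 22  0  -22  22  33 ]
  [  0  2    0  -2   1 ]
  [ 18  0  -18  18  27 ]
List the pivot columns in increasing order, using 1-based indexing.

Multiply R1 by 1/22.
  [  1  0   -1   1  3/2 ]
  [  0  2    0  -2    1 ]
  [ 18  0  -18  18   27 ]
Subtract 18 times R1 from R3.
  [ 1  0  -1   1  3/2 ]
  [ 0  2   0  -2    1 ]
  [ 0  0   0   0    0 ]
Multiply R2 by 1/2.
  [ 1  0  -1   1  3/2 ]
  [ 0  1   0  -1  1/2 ]
  [ 0  0   0   0    0 ]
Pivot columns are the columns containing a leading 1.

1, 2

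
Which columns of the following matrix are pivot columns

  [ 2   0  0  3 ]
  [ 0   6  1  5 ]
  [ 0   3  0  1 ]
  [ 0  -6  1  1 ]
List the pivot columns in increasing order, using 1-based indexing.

1, 2, 3

ρ1 -> 1/2·ρ1
  [ 1   0  0  3/2 ]
  [ 0   6  1    5 ]
  [ 0   3  0    1 ]
  [ 0  -6  1    1 ]
ρ2 -> 1/6·ρ2
  [ 1   0    0  3/2 ]
  [ 0   1  1/6  5/6 ]
  [ 0   3    0    1 ]
  [ 0  -6    1    1 ]
ρ3 -> ρ3 − 3·ρ2
  [ 1   0     0   3/2 ]
  [ 0   1   1/6   5/6 ]
  [ 0   0  -1/2  -3/2 ]
  [ 0  -6     1     1 ]
ρ4 -> ρ4 + 6·ρ2
  [ 1  0     0   3/2 ]
  [ 0  1   1/6   5/6 ]
  [ 0  0  -1/2  -3/2 ]
  [ 0  0     2     6 ]
ρ3 -> -2·ρ3
  [ 1  0    0  3/2 ]
  [ 0  1  1/6  5/6 ]
  [ 0  0    1    3 ]
  [ 0  0    2    6 ]
ρ4 -> ρ4 − 2·ρ3
  [ 1  0    0  3/2 ]
  [ 0  1  1/6  5/6 ]
  [ 0  0    1    3 ]
  [ 0  0    0    0 ]
ρ2 -> ρ2 − 1/6·ρ3
  [ 1  0  0  3/2 ]
  [ 0  1  0  1/3 ]
  [ 0  0  1    3 ]
  [ 0  0  0    0 ]
Pivot columns are the columns containing a leading 1.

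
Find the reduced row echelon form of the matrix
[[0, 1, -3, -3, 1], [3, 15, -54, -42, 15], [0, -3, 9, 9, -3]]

R1 <=> R2
  [ 3  15  -54  -42  15 ]
  [ 0   1   -3   -3   1 ]
  [ 0  -3    9    9  -3 ]
R1 → 1/3·R1
  [ 1   5  -18  -14   5 ]
  [ 0   1   -3   -3   1 ]
  [ 0  -3    9    9  -3 ]
R3 → R3 + 3·R2
  [ 1  5  -18  -14  5 ]
  [ 0  1   -3   -3  1 ]
  [ 0  0    0    0  0 ]
R1 → R1 − 5·R2
  [ 1  0  -3   1  0 ]
  [ 0  1  -3  -3  1 ]
  [ 0  0   0   0  0 ]

[[1, 0, -3, 1, 0], [0, 1, -3, -3, 1], [0, 0, 0, 0, 0]]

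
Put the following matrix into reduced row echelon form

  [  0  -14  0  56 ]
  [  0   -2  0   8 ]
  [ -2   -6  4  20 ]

[[1, 0, -2, 2], [0, 1, 0, -4], [0, 0, 0, 0]]

Swap R1 and R3.
  [ -2   -6  4  20 ]
  [  0   -2  0   8 ]
  [  0  -14  0  56 ]
Multiply R1 by -1/2.
  [ 1    3  -2  -10 ]
  [ 0   -2   0    8 ]
  [ 0  -14   0   56 ]
Multiply R2 by -1/2.
  [ 1    3  -2  -10 ]
  [ 0    1   0   -4 ]
  [ 0  -14   0   56 ]
Add 14 times R2 to R3.
  [ 1  3  -2  -10 ]
  [ 0  1   0   -4 ]
  [ 0  0   0    0 ]
Subtract 3 times R2 from R1.
  [ 1  0  -2   2 ]
  [ 0  1   0  -4 ]
  [ 0  0   0   0 ]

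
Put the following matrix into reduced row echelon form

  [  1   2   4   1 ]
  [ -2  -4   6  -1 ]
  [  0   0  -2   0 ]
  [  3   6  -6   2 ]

r2 → r2 + 2·r1
  [ 1  2   4  1 ]
  [ 0  0  14  1 ]
  [ 0  0  -2  0 ]
  [ 3  6  -6  2 ]
r4 → r4 − 3·r1
  [ 1  2    4   1 ]
  [ 0  0   14   1 ]
  [ 0  0   -2   0 ]
  [ 0  0  -18  -1 ]
r2 → 1/14·r2
  [ 1  2    4     1 ]
  [ 0  0    1  1/14 ]
  [ 0  0   -2     0 ]
  [ 0  0  -18    -1 ]
r3 → r3 + 2·r2
  [ 1  2    4     1 ]
  [ 0  0    1  1/14 ]
  [ 0  0    0   1/7 ]
  [ 0  0  -18    -1 ]
r4 → r4 + 18·r2
  [ 1  2  4     1 ]
  [ 0  0  1  1/14 ]
  [ 0  0  0   1/7 ]
  [ 0  0  0   2/7 ]
r3 → 7·r3
  [ 1  2  4     1 ]
  [ 0  0  1  1/14 ]
  [ 0  0  0     1 ]
  [ 0  0  0   2/7 ]
r4 → r4 − 2/7·r3
  [ 1  2  4     1 ]
  [ 0  0  1  1/14 ]
  [ 0  0  0     1 ]
  [ 0  0  0     0 ]
r2 → r2 − 1/14·r3
  [ 1  2  4  1 ]
  [ 0  0  1  0 ]
  [ 0  0  0  1 ]
  [ 0  0  0  0 ]
r1 → r1 − r3
  [ 1  2  4  0 ]
  [ 0  0  1  0 ]
  [ 0  0  0  1 ]
  [ 0  0  0  0 ]
r1 → r1 − 4·r2
  [ 1  2  0  0 ]
  [ 0  0  1  0 ]
  [ 0  0  0  1 ]
  [ 0  0  0  0 ]

[[1, 2, 0, 0], [0, 0, 1, 0], [0, 0, 0, 1], [0, 0, 0, 0]]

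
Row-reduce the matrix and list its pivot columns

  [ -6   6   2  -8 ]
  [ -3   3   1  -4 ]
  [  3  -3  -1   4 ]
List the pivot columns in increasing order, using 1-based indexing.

1

ρ1 -> -1/6·ρ1
  [  1  -1  -1/3  4/3 ]
  [ -3   3     1   -4 ]
  [  3  -3    -1    4 ]
ρ2 -> ρ2 + 3·ρ1
  [ 1  -1  -1/3  4/3 ]
  [ 0   0     0    0 ]
  [ 3  -3    -1    4 ]
ρ3 -> ρ3 − 3·ρ1
  [ 1  -1  -1/3  4/3 ]
  [ 0   0     0    0 ]
  [ 0   0     0    0 ]
Pivot columns are the columns containing a leading 1.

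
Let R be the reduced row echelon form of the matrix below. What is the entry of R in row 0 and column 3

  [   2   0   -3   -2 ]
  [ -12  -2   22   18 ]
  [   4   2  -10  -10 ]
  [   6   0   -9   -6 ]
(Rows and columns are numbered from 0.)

ρ1 := 1/2·ρ1
  [   1   0  -3/2   -1 ]
  [ -12  -2    22   18 ]
  [   4   2   -10  -10 ]
  [   6   0    -9   -6 ]
ρ2 := ρ2 + 12·ρ1
  [ 1   0  -3/2   -1 ]
  [ 0  -2     4    6 ]
  [ 4   2   -10  -10 ]
  [ 6   0    -9   -6 ]
ρ3 := ρ3 − 4·ρ1
  [ 1   0  -3/2  -1 ]
  [ 0  -2     4   6 ]
  [ 0   2    -4  -6 ]
  [ 6   0    -9  -6 ]
ρ4 := ρ4 − 6·ρ1
  [ 1   0  -3/2  -1 ]
  [ 0  -2     4   6 ]
  [ 0   2    -4  -6 ]
  [ 0   0     0   0 ]
ρ2 := -1/2·ρ2
  [ 1  0  -3/2  -1 ]
  [ 0  1    -2  -3 ]
  [ 0  2    -4  -6 ]
  [ 0  0     0   0 ]
ρ3 := ρ3 − 2·ρ2
  [ 1  0  -3/2  -1 ]
  [ 0  1    -2  -3 ]
  [ 0  0     0   0 ]
  [ 0  0     0   0 ]

-1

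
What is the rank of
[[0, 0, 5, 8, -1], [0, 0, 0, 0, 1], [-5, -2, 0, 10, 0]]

r1 <=> r3
  [ -5  -2  0  10   0 ]
  [  0   0  0   0   1 ]
  [  0   0  5   8  -1 ]
r1 := -1/5·r1
  [ 1  2/5  0  -2   0 ]
  [ 0    0  0   0   1 ]
  [ 0    0  5   8  -1 ]
r2 <=> r3
  [ 1  2/5  0  -2   0 ]
  [ 0    0  5   8  -1 ]
  [ 0    0  0   0   1 ]
r2 := 1/5·r2
  [ 1  2/5  0   -2     0 ]
  [ 0    0  1  8/5  -1/5 ]
  [ 0    0  0    0     1 ]
r2 := r2 + 1/5·r3
  [ 1  2/5  0   -2  0 ]
  [ 0    0  1  8/5  0 ]
  [ 0    0  0    0  1 ]
The reduced form has 3 nonzero rows.

rank = 3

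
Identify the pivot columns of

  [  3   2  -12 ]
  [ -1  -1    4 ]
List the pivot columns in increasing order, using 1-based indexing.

R1 -> 1/3·R1
  [  1  2/3  -4 ]
  [ -1   -1   4 ]
R2 -> R2 + R1
  [ 1   2/3  -4 ]
  [ 0  -1/3   0 ]
R2 -> -3·R2
  [ 1  2/3  -4 ]
  [ 0    1   0 ]
R1 -> R1 − 2/3·R2
  [ 1  0  -4 ]
  [ 0  1   0 ]
Pivot columns are the columns containing a leading 1.

1, 2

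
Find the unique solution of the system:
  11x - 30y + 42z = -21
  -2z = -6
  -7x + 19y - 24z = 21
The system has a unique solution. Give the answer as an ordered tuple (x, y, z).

(3, 6, 3)

Form the augmented matrix and row-reduce:
  [ 11  -30   42  |  -21 ]
  [  0    0   -2  |   -6 ]
  [ -7   19  -24  |   21 ]
R1 ← 1/11·R1
  [  1  -30/11  42/11  |  -21/11 ]
  [  0       0     -2  |      -6 ]
  [ -7      19    -24  |      21 ]
R3 ← R3 + 7·R1
  [ 1  -30/11  42/11  |  -21/11 ]
  [ 0       0     -2  |      -6 ]
  [ 0   -1/11  30/11  |   84/11 ]
R2 ↔ R3
  [ 1  -30/11  42/11  |  -21/11 ]
  [ 0   -1/11  30/11  |   84/11 ]
  [ 0       0     -2  |      -6 ]
R2 ← -11·R2
  [ 1  -30/11  42/11  |  -21/11 ]
  [ 0       1    -30  |     -84 ]
  [ 0       0     -2  |      -6 ]
R3 ← -1/2·R3
  [ 1  -30/11  42/11  |  -21/11 ]
  [ 0       1    -30  |     -84 ]
  [ 0       0      1  |       3 ]
R2 ← R2 + 30·R3
  [ 1  -30/11  42/11  |  -21/11 ]
  [ 0       1      0  |       6 ]
  [ 0       0      1  |       3 ]
R1 ← R1 − 42/11·R3
  [ 1  -30/11  0  |  -147/11 ]
  [ 0       1  0  |        6 ]
  [ 0       0  1  |        3 ]
R1 ← R1 + 30/11·R2
  [ 1  0  0  |  3 ]
  [ 0  1  0  |  6 ]
  [ 0  0  1  |  3 ]
Reading off the last column: x = 3, y = 6, z = 3.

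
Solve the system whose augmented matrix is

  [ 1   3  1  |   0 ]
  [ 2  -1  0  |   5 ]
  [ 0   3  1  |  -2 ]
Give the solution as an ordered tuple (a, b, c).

(2, -1, 1)

Subtract 2 times ρ1 from ρ2.
  [ 1   3   1  |   0 ]
  [ 0  -7  -2  |   5 ]
  [ 0   3   1  |  -2 ]
Multiply ρ2 by -1/7.
  [ 1  3    1  |     0 ]
  [ 0  1  2/7  |  -5/7 ]
  [ 0  3    1  |    -2 ]
Subtract 3 times ρ2 from ρ3.
  [ 1  3    1  |     0 ]
  [ 0  1  2/7  |  -5/7 ]
  [ 0  0  1/7  |   1/7 ]
Multiply ρ3 by 7.
  [ 1  3    1  |     0 ]
  [ 0  1  2/7  |  -5/7 ]
  [ 0  0    1  |     1 ]
Subtract 2/7 times ρ3 from ρ2.
  [ 1  3  1  |   0 ]
  [ 0  1  0  |  -1 ]
  [ 0  0  1  |   1 ]
Subtract ρ3 from ρ1.
  [ 1  3  0  |  -1 ]
  [ 0  1  0  |  -1 ]
  [ 0  0  1  |   1 ]
Subtract 3 times ρ2 from ρ1.
  [ 1  0  0  |   2 ]
  [ 0  1  0  |  -1 ]
  [ 0  0  1  |   1 ]
Reading off the last column: a = 2, b = -1, c = 1.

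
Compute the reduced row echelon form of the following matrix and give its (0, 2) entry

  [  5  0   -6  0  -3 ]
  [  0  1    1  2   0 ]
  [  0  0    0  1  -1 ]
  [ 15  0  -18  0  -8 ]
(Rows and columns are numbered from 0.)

R1 -> 1/5·R1
  [  1  0  -6/5  0  -3/5 ]
  [  0  1     1  2     0 ]
  [  0  0     0  1    -1 ]
  [ 15  0   -18  0    -8 ]
R4 -> R4 − 15·R1
  [ 1  0  -6/5  0  -3/5 ]
  [ 0  1     1  2     0 ]
  [ 0  0     0  1    -1 ]
  [ 0  0     0  0     1 ]
R3 -> R3 + R4
  [ 1  0  -6/5  0  -3/5 ]
  [ 0  1     1  2     0 ]
  [ 0  0     0  1     0 ]
  [ 0  0     0  0     1 ]
R1 -> R1 + 3/5·R4
  [ 1  0  -6/5  0  0 ]
  [ 0  1     1  2  0 ]
  [ 0  0     0  1  0 ]
  [ 0  0     0  0  1 ]
R2 -> R2 − 2·R3
  [ 1  0  -6/5  0  0 ]
  [ 0  1     1  0  0 ]
  [ 0  0     0  1  0 ]
  [ 0  0     0  0  1 ]

-6/5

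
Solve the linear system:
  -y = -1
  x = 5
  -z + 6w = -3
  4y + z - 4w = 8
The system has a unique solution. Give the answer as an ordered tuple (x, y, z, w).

Form the augmented matrix and row-reduce:
  [ 0  -1   0   0  |  -1 ]
  [ 1   0   0   0  |   5 ]
  [ 0   0  -1   6  |  -3 ]
  [ 0   4   1  -4  |   8 ]
ρ1 <=> ρ2
  [ 1   0   0   0  |   5 ]
  [ 0  -1   0   0  |  -1 ]
  [ 0   0  -1   6  |  -3 ]
  [ 0   4   1  -4  |   8 ]
ρ2 -> -1·ρ2
  [ 1  0   0   0  |   5 ]
  [ 0  1   0   0  |   1 ]
  [ 0  0  -1   6  |  -3 ]
  [ 0  4   1  -4  |   8 ]
ρ4 -> ρ4 − 4·ρ2
  [ 1  0   0   0  |   5 ]
  [ 0  1   0   0  |   1 ]
  [ 0  0  -1   6  |  -3 ]
  [ 0  0   1  -4  |   4 ]
ρ3 -> -1·ρ3
  [ 1  0  0   0  |  5 ]
  [ 0  1  0   0  |  1 ]
  [ 0  0  1  -6  |  3 ]
  [ 0  0  1  -4  |  4 ]
ρ4 -> ρ4 − ρ3
  [ 1  0  0   0  |  5 ]
  [ 0  1  0   0  |  1 ]
  [ 0  0  1  -6  |  3 ]
  [ 0  0  0   2  |  1 ]
ρ4 -> 1/2·ρ4
  [ 1  0  0   0  |    5 ]
  [ 0  1  0   0  |    1 ]
  [ 0  0  1  -6  |    3 ]
  [ 0  0  0   1  |  1/2 ]
ρ3 -> ρ3 + 6·ρ4
  [ 1  0  0  0  |    5 ]
  [ 0  1  0  0  |    1 ]
  [ 0  0  1  0  |    6 ]
  [ 0  0  0  1  |  1/2 ]
Reading off the last column: x = 5, y = 1, z = 6, w = 1/2.

(5, 1, 6, 1/2)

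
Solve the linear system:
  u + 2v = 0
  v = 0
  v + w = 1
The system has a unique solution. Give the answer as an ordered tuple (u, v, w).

Form the augmented matrix and row-reduce:
  [ 1  2  0  |  0 ]
  [ 0  1  0  |  0 ]
  [ 0  1  1  |  1 ]
R3 ← R3 − R2
  [ 1  2  0  |  0 ]
  [ 0  1  0  |  0 ]
  [ 0  0  1  |  1 ]
R1 ← R1 − 2·R2
  [ 1  0  0  |  0 ]
  [ 0  1  0  |  0 ]
  [ 0  0  1  |  1 ]
Reading off the last column: u = 0, v = 0, w = 1.

(0, 0, 1)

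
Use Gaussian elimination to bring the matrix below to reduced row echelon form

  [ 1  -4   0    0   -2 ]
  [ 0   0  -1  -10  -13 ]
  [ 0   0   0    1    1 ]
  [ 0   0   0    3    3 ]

Multiply R2 by -1.
  [ 1  -4  0   0  -2 ]
  [ 0   0  1  10  13 ]
  [ 0   0  0   1   1 ]
  [ 0   0  0   3   3 ]
Subtract 3 times R3 from R4.
  [ 1  -4  0   0  -2 ]
  [ 0   0  1  10  13 ]
  [ 0   0  0   1   1 ]
  [ 0   0  0   0   0 ]
Subtract 10 times R3 from R2.
  [ 1  -4  0  0  -2 ]
  [ 0   0  1  0   3 ]
  [ 0   0  0  1   1 ]
  [ 0   0  0  0   0 ]

[[1, -4, 0, 0, -2], [0, 0, 1, 0, 3], [0, 0, 0, 1, 1], [0, 0, 0, 0, 0]]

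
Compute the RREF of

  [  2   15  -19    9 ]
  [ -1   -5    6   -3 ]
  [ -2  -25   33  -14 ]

[[1, 0, 1, 0], [0, 1, -7/5, 0], [0, 0, 0, 1]]

Multiply ρ1 by 1/2.
  [  1  15/2  -19/2  9/2 ]
  [ -1    -5      6   -3 ]
  [ -2   -25     33  -14 ]
Add ρ1 to ρ2.
  [  1  15/2  -19/2  9/2 ]
  [  0   5/2   -7/2  3/2 ]
  [ -2   -25     33  -14 ]
Add 2 times ρ1 to ρ3.
  [ 1  15/2  -19/2  9/2 ]
  [ 0   5/2   -7/2  3/2 ]
  [ 0   -10     14   -5 ]
Multiply ρ2 by 2/5.
  [ 1  15/2  -19/2  9/2 ]
  [ 0     1   -7/5  3/5 ]
  [ 0   -10     14   -5 ]
Add 10 times ρ2 to ρ3.
  [ 1  15/2  -19/2  9/2 ]
  [ 0     1   -7/5  3/5 ]
  [ 0     0      0    1 ]
Subtract 3/5 times ρ3 from ρ2.
  [ 1  15/2  -19/2  9/2 ]
  [ 0     1   -7/5    0 ]
  [ 0     0      0    1 ]
Subtract 9/2 times ρ3 from ρ1.
  [ 1  15/2  -19/2  0 ]
  [ 0     1   -7/5  0 ]
  [ 0     0      0  1 ]
Subtract 15/2 times ρ2 from ρ1.
  [ 1  0     1  0 ]
  [ 0  1  -7/5  0 ]
  [ 0  0     0  1 ]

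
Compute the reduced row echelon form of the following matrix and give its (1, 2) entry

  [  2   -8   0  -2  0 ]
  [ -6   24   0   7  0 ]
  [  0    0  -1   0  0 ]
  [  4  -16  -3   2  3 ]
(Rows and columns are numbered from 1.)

R1 ← 1/2·R1
R2 ← R2 + 6·R1
R4 ← R4 − 4·R1
R2 ↔ R3
R2 ← -1·R2
R4 ← R4 + 3·R2
R4 ← R4 − 6·R3
R4 ← 1/3·R4
R1 ← R1 + R3

-4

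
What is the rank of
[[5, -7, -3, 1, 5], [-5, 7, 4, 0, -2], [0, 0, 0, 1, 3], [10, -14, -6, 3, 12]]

rank = 4

Multiply R1 by 1/5.
  [  1  -7/5  -3/5  1/5   1 ]
  [ -5     7     4    0  -2 ]
  [  0     0     0    1   3 ]
  [ 10   -14    -6    3  12 ]
Add 5 times R1 to R2.
  [  1  -7/5  -3/5  1/5   1 ]
  [  0     0     1    1   3 ]
  [  0     0     0    1   3 ]
  [ 10   -14    -6    3  12 ]
Subtract 10 times R1 from R4.
  [ 1  -7/5  -3/5  1/5  1 ]
  [ 0     0     1    1  3 ]
  [ 0     0     0    1  3 ]
  [ 0     0     0    1  2 ]
Subtract R3 from R4.
  [ 1  -7/5  -3/5  1/5   1 ]
  [ 0     0     1    1   3 ]
  [ 0     0     0    1   3 ]
  [ 0     0     0    0  -1 ]
Multiply R4 by -1.
  [ 1  -7/5  -3/5  1/5  1 ]
  [ 0     0     1    1  3 ]
  [ 0     0     0    1  3 ]
  [ 0     0     0    0  1 ]
Subtract 3 times R4 from R3.
  [ 1  -7/5  -3/5  1/5  1 ]
  [ 0     0     1    1  3 ]
  [ 0     0     0    1  0 ]
  [ 0     0     0    0  1 ]
Subtract 3 times R4 from R2.
  [ 1  -7/5  -3/5  1/5  1 ]
  [ 0     0     1    1  0 ]
  [ 0     0     0    1  0 ]
  [ 0     0     0    0  1 ]
Subtract R4 from R1.
  [ 1  -7/5  -3/5  1/5  0 ]
  [ 0     0     1    1  0 ]
  [ 0     0     0    1  0 ]
  [ 0     0     0    0  1 ]
Subtract R3 from R2.
  [ 1  -7/5  -3/5  1/5  0 ]
  [ 0     0     1    0  0 ]
  [ 0     0     0    1  0 ]
  [ 0     0     0    0  1 ]
Subtract 1/5 times R3 from R1.
  [ 1  -7/5  -3/5  0  0 ]
  [ 0     0     1  0  0 ]
  [ 0     0     0  1  0 ]
  [ 0     0     0  0  1 ]
Add 3/5 times R2 to R1.
  [ 1  -7/5  0  0  0 ]
  [ 0     0  1  0  0 ]
  [ 0     0  0  1  0 ]
  [ 0     0  0  0  1 ]
The reduced form has 4 nonzero rows.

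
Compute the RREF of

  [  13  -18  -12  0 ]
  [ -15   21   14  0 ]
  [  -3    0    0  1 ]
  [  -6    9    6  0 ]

R1 -> 1/13·R1
  [   1  -18/13  -12/13  0 ]
  [ -15      21      14  0 ]
  [  -3       0       0  1 ]
  [  -6       9       6  0 ]
R2 -> R2 + 15·R1
  [  1  -18/13  -12/13  0 ]
  [  0    3/13    2/13  0 ]
  [ -3       0       0  1 ]
  [ -6       9       6  0 ]
R3 -> R3 + 3·R1
  [  1  -18/13  -12/13  0 ]
  [  0    3/13    2/13  0 ]
  [  0  -54/13  -36/13  1 ]
  [ -6       9       6  0 ]
R4 -> R4 + 6·R1
  [ 1  -18/13  -12/13  0 ]
  [ 0    3/13    2/13  0 ]
  [ 0  -54/13  -36/13  1 ]
  [ 0    9/13    6/13  0 ]
R2 -> 13/3·R2
  [ 1  -18/13  -12/13  0 ]
  [ 0       1     2/3  0 ]
  [ 0  -54/13  -36/13  1 ]
  [ 0    9/13    6/13  0 ]
R3 -> R3 + 54/13·R2
  [ 1  -18/13  -12/13  0 ]
  [ 0       1     2/3  0 ]
  [ 0       0       0  1 ]
  [ 0    9/13    6/13  0 ]
R4 -> R4 − 9/13·R2
  [ 1  -18/13  -12/13  0 ]
  [ 0       1     2/3  0 ]
  [ 0       0       0  1 ]
  [ 0       0       0  0 ]
R1 -> R1 + 18/13·R2
  [ 1  0    0  0 ]
  [ 0  1  2/3  0 ]
  [ 0  0    0  1 ]
  [ 0  0    0  0 ]

[[1, 0, 0, 0], [0, 1, 2/3, 0], [0, 0, 0, 1], [0, 0, 0, 0]]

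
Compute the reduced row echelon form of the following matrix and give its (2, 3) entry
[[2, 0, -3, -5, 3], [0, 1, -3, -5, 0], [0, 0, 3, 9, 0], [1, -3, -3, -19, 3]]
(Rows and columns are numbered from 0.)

ρ1 := 1/2·ρ1
  [ 1   0  -3/2  -5/2  3/2 ]
  [ 0   1    -3    -5    0 ]
  [ 0   0     3     9    0 ]
  [ 1  -3    -3   -19    3 ]
ρ4 := ρ4 − ρ1
  [ 1   0  -3/2   -5/2  3/2 ]
  [ 0   1    -3     -5    0 ]
  [ 0   0     3      9    0 ]
  [ 0  -3  -3/2  -33/2  3/2 ]
ρ4 := ρ4 + 3·ρ2
  [ 1  0   -3/2   -5/2  3/2 ]
  [ 0  1     -3     -5    0 ]
  [ 0  0      3      9    0 ]
  [ 0  0  -21/2  -63/2  3/2 ]
ρ3 := 1/3·ρ3
  [ 1  0   -3/2   -5/2  3/2 ]
  [ 0  1     -3     -5    0 ]
  [ 0  0      1      3    0 ]
  [ 0  0  -21/2  -63/2  3/2 ]
ρ4 := ρ4 + 21/2·ρ3
  [ 1  0  -3/2  -5/2  3/2 ]
  [ 0  1    -3    -5    0 ]
  [ 0  0     1     3    0 ]
  [ 0  0     0     0  3/2 ]
ρ4 := 2/3·ρ4
  [ 1  0  -3/2  -5/2  3/2 ]
  [ 0  1    -3    -5    0 ]
  [ 0  0     1     3    0 ]
  [ 0  0     0     0    1 ]
ρ1 := ρ1 − 3/2·ρ4
  [ 1  0  -3/2  -5/2  0 ]
  [ 0  1    -3    -5  0 ]
  [ 0  0     1     3  0 ]
  [ 0  0     0     0  1 ]
ρ2 := ρ2 + 3·ρ3
  [ 1  0  -3/2  -5/2  0 ]
  [ 0  1     0     4  0 ]
  [ 0  0     1     3  0 ]
  [ 0  0     0     0  1 ]
ρ1 := ρ1 + 3/2·ρ3
  [ 1  0  0  2  0 ]
  [ 0  1  0  4  0 ]
  [ 0  0  1  3  0 ]
  [ 0  0  0  0  1 ]

3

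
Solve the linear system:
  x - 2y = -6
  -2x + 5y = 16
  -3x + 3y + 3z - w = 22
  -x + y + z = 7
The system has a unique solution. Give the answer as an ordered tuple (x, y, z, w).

(2, 4, 5, -1)

Form the augmented matrix and row-reduce:
  [  1  -2  0   0  |  -6 ]
  [ -2   5  0   0  |  16 ]
  [ -3   3  3  -1  |  22 ]
  [ -1   1  1   0  |   7 ]
r2 ← r2 + 2·r1
  [  1  -2  0   0  |  -6 ]
  [  0   1  0   0  |   4 ]
  [ -3   3  3  -1  |  22 ]
  [ -1   1  1   0  |   7 ]
r3 ← r3 + 3·r1
  [  1  -2  0   0  |  -6 ]
  [  0   1  0   0  |   4 ]
  [  0  -3  3  -1  |   4 ]
  [ -1   1  1   0  |   7 ]
r4 ← r4 + r1
  [ 1  -2  0   0  |  -6 ]
  [ 0   1  0   0  |   4 ]
  [ 0  -3  3  -1  |   4 ]
  [ 0  -1  1   0  |   1 ]
r3 ← r3 + 3·r2
  [ 1  -2  0   0  |  -6 ]
  [ 0   1  0   0  |   4 ]
  [ 0   0  3  -1  |  16 ]
  [ 0  -1  1   0  |   1 ]
r4 ← r4 + r2
  [ 1  -2  0   0  |  -6 ]
  [ 0   1  0   0  |   4 ]
  [ 0   0  3  -1  |  16 ]
  [ 0   0  1   0  |   5 ]
r3 ← 1/3·r3
  [ 1  -2  0     0  |    -6 ]
  [ 0   1  0     0  |     4 ]
  [ 0   0  1  -1/3  |  16/3 ]
  [ 0   0  1     0  |     5 ]
r4 ← r4 − r3
  [ 1  -2  0     0  |    -6 ]
  [ 0   1  0     0  |     4 ]
  [ 0   0  1  -1/3  |  16/3 ]
  [ 0   0  0   1/3  |  -1/3 ]
r4 ← 3·r4
  [ 1  -2  0     0  |    -6 ]
  [ 0   1  0     0  |     4 ]
  [ 0   0  1  -1/3  |  16/3 ]
  [ 0   0  0     1  |    -1 ]
r3 ← r3 + 1/3·r4
  [ 1  -2  0  0  |  -6 ]
  [ 0   1  0  0  |   4 ]
  [ 0   0  1  0  |   5 ]
  [ 0   0  0  1  |  -1 ]
r1 ← r1 + 2·r2
  [ 1  0  0  0  |   2 ]
  [ 0  1  0  0  |   4 ]
  [ 0  0  1  0  |   5 ]
  [ 0  0  0  1  |  -1 ]
Reading off the last column: x = 2, y = 4, z = 5, w = -1.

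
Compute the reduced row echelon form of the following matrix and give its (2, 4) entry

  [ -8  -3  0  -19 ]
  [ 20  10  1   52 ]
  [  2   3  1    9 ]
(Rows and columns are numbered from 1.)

1

ρ1 -> -1/8·ρ1
  [  1  3/8  0  19/8 ]
  [ 20   10  1    52 ]
  [  2    3  1     9 ]
ρ2 -> ρ2 − 20·ρ1
  [ 1  3/8  0  19/8 ]
  [ 0  5/2  1   9/2 ]
  [ 2    3  1     9 ]
ρ3 -> ρ3 − 2·ρ1
  [ 1  3/8  0  19/8 ]
  [ 0  5/2  1   9/2 ]
  [ 0  9/4  1  17/4 ]
ρ2 -> 2/5·ρ2
  [ 1  3/8    0  19/8 ]
  [ 0    1  2/5   9/5 ]
  [ 0  9/4    1  17/4 ]
ρ3 -> ρ3 − 9/4·ρ2
  [ 1  3/8     0  19/8 ]
  [ 0    1   2/5   9/5 ]
  [ 0    0  1/10   1/5 ]
ρ3 -> 10·ρ3
  [ 1  3/8    0  19/8 ]
  [ 0    1  2/5   9/5 ]
  [ 0    0    1     2 ]
ρ2 -> ρ2 − 2/5·ρ3
  [ 1  3/8  0  19/8 ]
  [ 0    1  0     1 ]
  [ 0    0  1     2 ]
ρ1 -> ρ1 − 3/8·ρ2
  [ 1  0  0  2 ]
  [ 0  1  0  1 ]
  [ 0  0  1  2 ]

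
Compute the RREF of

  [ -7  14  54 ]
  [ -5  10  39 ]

[[1, -2, 0], [0, 0, 1]]

ρ1 → -1/7·ρ1
ρ2 → ρ2 + 5·ρ1
ρ2 → 7/3·ρ2
ρ1 → ρ1 + 54/7·ρ2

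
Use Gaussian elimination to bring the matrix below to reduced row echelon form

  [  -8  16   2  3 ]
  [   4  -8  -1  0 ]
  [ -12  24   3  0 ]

Multiply R1 by -1/8.
  [   1  -2  -1/4  -3/8 ]
  [   4  -8    -1     0 ]
  [ -12  24     3     0 ]
Subtract 4 times R1 from R2.
  [   1  -2  -1/4  -3/8 ]
  [   0   0     0   3/2 ]
  [ -12  24     3     0 ]
Add 12 times R1 to R3.
  [ 1  -2  -1/4  -3/8 ]
  [ 0   0     0   3/2 ]
  [ 0   0     0  -9/2 ]
Multiply R2 by 2/3.
  [ 1  -2  -1/4  -3/8 ]
  [ 0   0     0     1 ]
  [ 0   0     0  -9/2 ]
Add 9/2 times R2 to R3.
  [ 1  -2  -1/4  -3/8 ]
  [ 0   0     0     1 ]
  [ 0   0     0     0 ]
Add 3/8 times R2 to R1.
  [ 1  -2  -1/4  0 ]
  [ 0   0     0  1 ]
  [ 0   0     0  0 ]

[[1, -2, -1/4, 0], [0, 0, 0, 1], [0, 0, 0, 0]]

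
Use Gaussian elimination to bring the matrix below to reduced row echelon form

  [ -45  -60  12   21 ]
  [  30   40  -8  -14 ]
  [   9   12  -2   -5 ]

[[1, 4/3, 0, -1], [0, 0, 1, -2], [0, 0, 0, 0]]

R1 -> -1/45·R1
  [  1  4/3  -4/15  -7/15 ]
  [ 30   40     -8    -14 ]
  [  9   12     -2     -5 ]
R2 -> R2 − 30·R1
  [ 1  4/3  -4/15  -7/15 ]
  [ 0    0      0      0 ]
  [ 9   12     -2     -5 ]
R3 -> R3 − 9·R1
  [ 1  4/3  -4/15  -7/15 ]
  [ 0    0      0      0 ]
  [ 0    0    2/5   -4/5 ]
R2 ↔ R3
  [ 1  4/3  -4/15  -7/15 ]
  [ 0    0    2/5   -4/5 ]
  [ 0    0      0      0 ]
R2 -> 5/2·R2
  [ 1  4/3  -4/15  -7/15 ]
  [ 0    0      1     -2 ]
  [ 0    0      0      0 ]
R1 -> R1 + 4/15·R2
  [ 1  4/3  0  -1 ]
  [ 0    0  1  -2 ]
  [ 0    0  0   0 ]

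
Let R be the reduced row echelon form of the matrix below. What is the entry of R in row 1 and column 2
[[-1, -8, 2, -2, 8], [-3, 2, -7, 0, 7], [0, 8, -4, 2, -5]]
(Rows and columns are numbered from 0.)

Multiply R1 by -1.
  [  1  8  -2  2  -8 ]
  [ -3  2  -7  0   7 ]
  [  0  8  -4  2  -5 ]
Add 3 times R1 to R2.
  [ 1   8   -2  2   -8 ]
  [ 0  26  -13  6  -17 ]
  [ 0   8   -4  2   -5 ]
Multiply R2 by 1/26.
  [ 1  8    -2     2      -8 ]
  [ 0  1  -1/2  3/13  -17/26 ]
  [ 0  8    -4     2      -5 ]
Subtract 8 times R2 from R3.
  [ 1  8    -2     2      -8 ]
  [ 0  1  -1/2  3/13  -17/26 ]
  [ 0  0     0  2/13    3/13 ]
Multiply R3 by 13/2.
  [ 1  8    -2     2      -8 ]
  [ 0  1  -1/2  3/13  -17/26 ]
  [ 0  0     0     1     3/2 ]
Subtract 3/13 times R3 from R2.
  [ 1  8    -2  2   -8 ]
  [ 0  1  -1/2  0   -1 ]
  [ 0  0     0  1  3/2 ]
Subtract 2 times R3 from R1.
  [ 1  8    -2  0  -11 ]
  [ 0  1  -1/2  0   -1 ]
  [ 0  0     0  1  3/2 ]
Subtract 8 times R2 from R1.
  [ 1  0     2  0   -3 ]
  [ 0  1  -1/2  0   -1 ]
  [ 0  0     0  1  3/2 ]

-1/2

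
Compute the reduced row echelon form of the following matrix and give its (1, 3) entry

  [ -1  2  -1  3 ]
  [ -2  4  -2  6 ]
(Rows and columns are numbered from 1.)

1

ρ1 -> -1·ρ1
  [  1  -2   1  -3 ]
  [ -2   4  -2   6 ]
ρ2 -> ρ2 + 2·ρ1
  [ 1  -2  1  -3 ]
  [ 0   0  0   0 ]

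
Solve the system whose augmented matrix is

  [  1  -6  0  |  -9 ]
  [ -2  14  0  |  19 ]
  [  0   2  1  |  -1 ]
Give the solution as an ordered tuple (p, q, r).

ρ2 → ρ2 + 2·ρ1
  [ 1  -6  0  |  -9 ]
  [ 0   2  0  |   1 ]
  [ 0   2  1  |  -1 ]
ρ2 → 1/2·ρ2
  [ 1  -6  0  |   -9 ]
  [ 0   1  0  |  1/2 ]
  [ 0   2  1  |   -1 ]
ρ3 → ρ3 − 2·ρ2
  [ 1  -6  0  |   -9 ]
  [ 0   1  0  |  1/2 ]
  [ 0   0  1  |   -2 ]
ρ1 → ρ1 + 6·ρ2
  [ 1  0  0  |   -6 ]
  [ 0  1  0  |  1/2 ]
  [ 0  0  1  |   -2 ]
Reading off the last column: p = -6, q = 1/2, r = -2.

(-6, 1/2, -2)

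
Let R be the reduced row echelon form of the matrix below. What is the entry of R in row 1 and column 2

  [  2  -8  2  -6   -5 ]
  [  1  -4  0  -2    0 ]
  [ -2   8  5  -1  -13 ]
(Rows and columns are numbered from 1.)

R1 → 1/2·R1
R2 → R2 − R1
R3 → R3 + 2·R1
R2 → -1·R2
R3 → R3 − 7·R2
R3 → -2·R3
R2 → R2 + 5/2·R3
R1 → R1 + 5/2·R3
R1 → R1 − R2

-4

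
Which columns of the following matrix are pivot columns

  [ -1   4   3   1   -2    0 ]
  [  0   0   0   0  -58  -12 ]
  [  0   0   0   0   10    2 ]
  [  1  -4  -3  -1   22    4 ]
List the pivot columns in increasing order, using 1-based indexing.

1, 5, 6

ρ1 -> -1·ρ1
  [ 1  -4  -3  -1    2    0 ]
  [ 0   0   0   0  -58  -12 ]
  [ 0   0   0   0   10    2 ]
  [ 1  -4  -3  -1   22    4 ]
ρ4 -> ρ4 − ρ1
  [ 1  -4  -3  -1    2    0 ]
  [ 0   0   0   0  -58  -12 ]
  [ 0   0   0   0   10    2 ]
  [ 0   0   0   0   20    4 ]
ρ2 -> -1/58·ρ2
  [ 1  -4  -3  -1   2     0 ]
  [ 0   0   0   0   1  6/29 ]
  [ 0   0   0   0  10     2 ]
  [ 0   0   0   0  20     4 ]
ρ3 -> ρ3 − 10·ρ2
  [ 1  -4  -3  -1   2      0 ]
  [ 0   0   0   0   1   6/29 ]
  [ 0   0   0   0   0  -2/29 ]
  [ 0   0   0   0  20      4 ]
ρ4 -> ρ4 − 20·ρ2
  [ 1  -4  -3  -1  2      0 ]
  [ 0   0   0   0  1   6/29 ]
  [ 0   0   0   0  0  -2/29 ]
  [ 0   0   0   0  0  -4/29 ]
ρ3 -> -29/2·ρ3
  [ 1  -4  -3  -1  2      0 ]
  [ 0   0   0   0  1   6/29 ]
  [ 0   0   0   0  0      1 ]
  [ 0   0   0   0  0  -4/29 ]
ρ4 -> ρ4 + 4/29·ρ3
  [ 1  -4  -3  -1  2     0 ]
  [ 0   0   0   0  1  6/29 ]
  [ 0   0   0   0  0     1 ]
  [ 0   0   0   0  0     0 ]
ρ2 -> ρ2 − 6/29·ρ3
  [ 1  -4  -3  -1  2  0 ]
  [ 0   0   0   0  1  0 ]
  [ 0   0   0   0  0  1 ]
  [ 0   0   0   0  0  0 ]
ρ1 -> ρ1 − 2·ρ2
  [ 1  -4  -3  -1  0  0 ]
  [ 0   0   0   0  1  0 ]
  [ 0   0   0   0  0  1 ]
  [ 0   0   0   0  0  0 ]
Pivot columns are the columns containing a leading 1.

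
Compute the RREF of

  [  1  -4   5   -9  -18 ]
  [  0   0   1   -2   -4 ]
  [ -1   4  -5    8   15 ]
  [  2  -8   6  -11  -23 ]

[[1, -4, 0, 0, -1], [0, 0, 1, 0, 2], [0, 0, 0, 1, 3], [0, 0, 0, 0, 0]]

R3 -> R3 + R1
  [ 1  -4  5   -9  -18 ]
  [ 0   0  1   -2   -4 ]
  [ 0   0  0   -1   -3 ]
  [ 2  -8  6  -11  -23 ]
R4 -> R4 − 2·R1
  [ 1  -4   5  -9  -18 ]
  [ 0   0   1  -2   -4 ]
  [ 0   0   0  -1   -3 ]
  [ 0   0  -4   7   13 ]
R4 -> R4 + 4·R2
  [ 1  -4  5  -9  -18 ]
  [ 0   0  1  -2   -4 ]
  [ 0   0  0  -1   -3 ]
  [ 0   0  0  -1   -3 ]
R3 -> -1·R3
  [ 1  -4  5  -9  -18 ]
  [ 0   0  1  -2   -4 ]
  [ 0   0  0   1    3 ]
  [ 0   0  0  -1   -3 ]
R4 -> R4 + R3
  [ 1  -4  5  -9  -18 ]
  [ 0   0  1  -2   -4 ]
  [ 0   0  0   1    3 ]
  [ 0   0  0   0    0 ]
R2 -> R2 + 2·R3
  [ 1  -4  5  -9  -18 ]
  [ 0   0  1   0    2 ]
  [ 0   0  0   1    3 ]
  [ 0   0  0   0    0 ]
R1 -> R1 + 9·R3
  [ 1  -4  5  0  9 ]
  [ 0   0  1  0  2 ]
  [ 0   0  0  1  3 ]
  [ 0   0  0  0  0 ]
R1 -> R1 − 5·R2
  [ 1  -4  0  0  -1 ]
  [ 0   0  1  0   2 ]
  [ 0   0  0  1   3 ]
  [ 0   0  0  0   0 ]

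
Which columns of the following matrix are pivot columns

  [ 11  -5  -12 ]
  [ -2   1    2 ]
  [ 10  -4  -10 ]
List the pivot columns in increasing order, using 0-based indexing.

ρ1 -> 1/11·ρ1
  [  1  -5/11  -12/11 ]
  [ -2      1       2 ]
  [ 10     -4     -10 ]
ρ2 -> ρ2 + 2·ρ1
  [  1  -5/11  -12/11 ]
  [  0   1/11   -2/11 ]
  [ 10     -4     -10 ]
ρ3 -> ρ3 − 10·ρ1
  [ 1  -5/11  -12/11 ]
  [ 0   1/11   -2/11 ]
  [ 0   6/11   10/11 ]
ρ2 -> 11·ρ2
  [ 1  -5/11  -12/11 ]
  [ 0      1      -2 ]
  [ 0   6/11   10/11 ]
ρ3 -> ρ3 − 6/11·ρ2
  [ 1  -5/11  -12/11 ]
  [ 0      1      -2 ]
  [ 0      0       2 ]
ρ3 -> 1/2·ρ3
  [ 1  -5/11  -12/11 ]
  [ 0      1      -2 ]
  [ 0      0       1 ]
ρ2 -> ρ2 + 2·ρ3
  [ 1  -5/11  -12/11 ]
  [ 0      1       0 ]
  [ 0      0       1 ]
ρ1 -> ρ1 + 12/11·ρ3
  [ 1  -5/11  0 ]
  [ 0      1  0 ]
  [ 0      0  1 ]
ρ1 -> ρ1 + 5/11·ρ2
  [ 1  0  0 ]
  [ 0  1  0 ]
  [ 0  0  1 ]
Pivot columns are the columns containing a leading 1.

0, 1, 2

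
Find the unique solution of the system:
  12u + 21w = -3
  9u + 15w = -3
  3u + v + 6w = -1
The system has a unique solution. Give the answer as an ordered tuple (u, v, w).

(-2, -1, 1)

Form the augmented matrix and row-reduce:
  [ 12  0  21  |  -3 ]
  [  9  0  15  |  -3 ]
  [  3  1   6  |  -1 ]
ρ1 → 1/12·ρ1
ρ2 → ρ2 − 9·ρ1
ρ3 → ρ3 − 3·ρ1
ρ2 <-> ρ3
ρ3 → -4/3·ρ3
ρ2 → ρ2 − 3/4·ρ3
ρ1 → ρ1 − 7/4·ρ3
Reading off the last column: u = -2, v = -1, w = 1.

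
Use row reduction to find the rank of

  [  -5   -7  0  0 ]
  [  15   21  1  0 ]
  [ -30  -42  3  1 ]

rank = 3

Multiply r1 by -1/5.
Subtract 15 times r1 from r2.
Add 30 times r1 to r3.
Subtract 3 times r2 from r3.
The reduced form has 3 nonzero rows.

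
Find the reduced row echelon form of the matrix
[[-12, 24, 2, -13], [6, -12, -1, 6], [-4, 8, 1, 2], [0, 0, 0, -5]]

ρ1 := -1/12·ρ1
  [  1   -2  -1/6  13/12 ]
  [  6  -12    -1      6 ]
  [ -4    8     1      2 ]
  [  0    0     0     -5 ]
ρ2 := ρ2 − 6·ρ1
  [  1  -2  -1/6  13/12 ]
  [  0   0     0   -1/2 ]
  [ -4   8     1      2 ]
  [  0   0     0     -5 ]
ρ3 := ρ3 + 4·ρ1
  [ 1  -2  -1/6  13/12 ]
  [ 0   0     0   -1/2 ]
  [ 0   0   1/3   19/3 ]
  [ 0   0     0     -5 ]
ρ2 <-> ρ3
  [ 1  -2  -1/6  13/12 ]
  [ 0   0   1/3   19/3 ]
  [ 0   0     0   -1/2 ]
  [ 0   0     0     -5 ]
ρ2 := 3·ρ2
  [ 1  -2  -1/6  13/12 ]
  [ 0   0     1     19 ]
  [ 0   0     0   -1/2 ]
  [ 0   0     0     -5 ]
ρ3 := -2·ρ3
  [ 1  -2  -1/6  13/12 ]
  [ 0   0     1     19 ]
  [ 0   0     0      1 ]
  [ 0   0     0     -5 ]
ρ4 := ρ4 + 5·ρ3
  [ 1  -2  -1/6  13/12 ]
  [ 0   0     1     19 ]
  [ 0   0     0      1 ]
  [ 0   0     0      0 ]
ρ2 := ρ2 − 19·ρ3
  [ 1  -2  -1/6  13/12 ]
  [ 0   0     1      0 ]
  [ 0   0     0      1 ]
  [ 0   0     0      0 ]
ρ1 := ρ1 − 13/12·ρ3
  [ 1  -2  -1/6  0 ]
  [ 0   0     1  0 ]
  [ 0   0     0  1 ]
  [ 0   0     0  0 ]
ρ1 := ρ1 + 1/6·ρ2
  [ 1  -2  0  0 ]
  [ 0   0  1  0 ]
  [ 0   0  0  1 ]
  [ 0   0  0  0 ]

[[1, -2, 0, 0], [0, 0, 1, 0], [0, 0, 0, 1], [0, 0, 0, 0]]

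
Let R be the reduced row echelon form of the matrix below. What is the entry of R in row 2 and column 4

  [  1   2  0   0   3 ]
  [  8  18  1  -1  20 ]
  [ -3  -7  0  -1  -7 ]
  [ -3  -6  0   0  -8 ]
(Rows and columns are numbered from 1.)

R2 -> R2 − 8·R1
  [  1   2  0   0   3 ]
  [  0   2  1  -1  -4 ]
  [ -3  -7  0  -1  -7 ]
  [ -3  -6  0   0  -8 ]
R3 -> R3 + 3·R1
  [  1   2  0   0   3 ]
  [  0   2  1  -1  -4 ]
  [  0  -1  0  -1   2 ]
  [ -3  -6  0   0  -8 ]
R4 -> R4 + 3·R1
  [ 1   2  0   0   3 ]
  [ 0   2  1  -1  -4 ]
  [ 0  -1  0  -1   2 ]
  [ 0   0  0   0   1 ]
R2 -> 1/2·R2
  [ 1   2    0     0   3 ]
  [ 0   1  1/2  -1/2  -2 ]
  [ 0  -1    0    -1   2 ]
  [ 0   0    0     0   1 ]
R3 -> R3 + R2
  [ 1  2    0     0   3 ]
  [ 0  1  1/2  -1/2  -2 ]
  [ 0  0  1/2  -3/2   0 ]
  [ 0  0    0     0   1 ]
R3 -> 2·R3
  [ 1  2    0     0   3 ]
  [ 0  1  1/2  -1/2  -2 ]
  [ 0  0    1    -3   0 ]
  [ 0  0    0     0   1 ]
R2 -> R2 + 2·R4
  [ 1  2    0     0  3 ]
  [ 0  1  1/2  -1/2  0 ]
  [ 0  0    1    -3  0 ]
  [ 0  0    0     0  1 ]
R1 -> R1 − 3·R4
  [ 1  2    0     0  0 ]
  [ 0  1  1/2  -1/2  0 ]
  [ 0  0    1    -3  0 ]
  [ 0  0    0     0  1 ]
R2 -> R2 − 1/2·R3
  [ 1  2  0   0  0 ]
  [ 0  1  0   1  0 ]
  [ 0  0  1  -3  0 ]
  [ 0  0  0   0  1 ]
R1 -> R1 − 2·R2
  [ 1  0  0  -2  0 ]
  [ 0  1  0   1  0 ]
  [ 0  0  1  -3  0 ]
  [ 0  0  0   0  1 ]

1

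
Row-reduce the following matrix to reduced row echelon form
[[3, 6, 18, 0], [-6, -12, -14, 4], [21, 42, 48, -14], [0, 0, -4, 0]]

[[1, 2, 0, 0], [0, 0, 1, 0], [0, 0, 0, 1], [0, 0, 0, 0]]

ρ1 := 1/3·ρ1
ρ2 := ρ2 + 6·ρ1
ρ3 := ρ3 − 21·ρ1
ρ2 := 1/22·ρ2
ρ3 := ρ3 + 78·ρ2
ρ4 := ρ4 + 4·ρ2
ρ3 := 11/2·ρ3
ρ4 := ρ4 − 8/11·ρ3
ρ2 := ρ2 − 2/11·ρ3
ρ1 := ρ1 − 6·ρ2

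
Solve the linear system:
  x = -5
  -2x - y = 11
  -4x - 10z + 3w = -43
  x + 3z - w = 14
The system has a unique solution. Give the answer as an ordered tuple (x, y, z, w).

Form the augmented matrix and row-reduce:
  [  1   0    0   0  |   -5 ]
  [ -2  -1    0   0  |   11 ]
  [ -4   0  -10   3  |  -43 ]
  [  1   0    3  -1  |   14 ]
ρ2 → ρ2 + 2·ρ1
ρ3 → ρ3 + 4·ρ1
ρ4 → ρ4 − ρ1
ρ2 → -1·ρ2
ρ3 → -1/10·ρ3
ρ4 → ρ4 − 3·ρ3
ρ4 → -10·ρ4
ρ3 → ρ3 + 3/10·ρ4
Reading off the last column: x = -5, y = -1, z = 6, w = -1.

(-5, -1, 6, -1)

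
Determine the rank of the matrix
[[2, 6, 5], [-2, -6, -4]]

rank = 2

Multiply R1 by 1/2.
  [  1   3  5/2 ]
  [ -2  -6   -4 ]
Add 2 times R1 to R2.
  [ 1  3  5/2 ]
  [ 0  0    1 ]
Subtract 5/2 times R2 from R1.
  [ 1  3  0 ]
  [ 0  0  1 ]
The reduced form has 2 nonzero rows.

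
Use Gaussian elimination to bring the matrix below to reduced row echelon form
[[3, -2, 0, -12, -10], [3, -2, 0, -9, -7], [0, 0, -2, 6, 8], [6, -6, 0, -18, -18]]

R1 := 1/3·R1
  [ 1  -2/3   0   -4  -10/3 ]
  [ 3    -2   0   -9     -7 ]
  [ 0     0  -2    6      8 ]
  [ 6    -6   0  -18    -18 ]
R2 := R2 − 3·R1
  [ 1  -2/3   0   -4  -10/3 ]
  [ 0     0   0    3      3 ]
  [ 0     0  -2    6      8 ]
  [ 6    -6   0  -18    -18 ]
R4 := R4 − 6·R1
  [ 1  -2/3   0  -4  -10/3 ]
  [ 0     0   0   3      3 ]
  [ 0     0  -2   6      8 ]
  [ 0    -2   0   6      2 ]
R2 ↔ R4
  [ 1  -2/3   0  -4  -10/3 ]
  [ 0    -2   0   6      2 ]
  [ 0     0  -2   6      8 ]
  [ 0     0   0   3      3 ]
R2 := -1/2·R2
  [ 1  -2/3   0  -4  -10/3 ]
  [ 0     1   0  -3     -1 ]
  [ 0     0  -2   6      8 ]
  [ 0     0   0   3      3 ]
R3 := -1/2·R3
  [ 1  -2/3  0  -4  -10/3 ]
  [ 0     1  0  -3     -1 ]
  [ 0     0  1  -3     -4 ]
  [ 0     0  0   3      3 ]
R4 := 1/3·R4
  [ 1  -2/3  0  -4  -10/3 ]
  [ 0     1  0  -3     -1 ]
  [ 0     0  1  -3     -4 ]
  [ 0     0  0   1      1 ]
R3 := R3 + 3·R4
  [ 1  -2/3  0  -4  -10/3 ]
  [ 0     1  0  -3     -1 ]
  [ 0     0  1   0     -1 ]
  [ 0     0  0   1      1 ]
R2 := R2 + 3·R4
  [ 1  -2/3  0  -4  -10/3 ]
  [ 0     1  0   0      2 ]
  [ 0     0  1   0     -1 ]
  [ 0     0  0   1      1 ]
R1 := R1 + 4·R4
  [ 1  -2/3  0  0  2/3 ]
  [ 0     1  0  0    2 ]
  [ 0     0  1  0   -1 ]
  [ 0     0  0  1    1 ]
R1 := R1 + 2/3·R2
  [ 1  0  0  0   2 ]
  [ 0  1  0  0   2 ]
  [ 0  0  1  0  -1 ]
  [ 0  0  0  1   1 ]

[[1, 0, 0, 0, 2], [0, 1, 0, 0, 2], [0, 0, 1, 0, -1], [0, 0, 0, 1, 1]]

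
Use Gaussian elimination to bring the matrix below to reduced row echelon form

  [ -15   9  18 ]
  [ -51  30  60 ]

ρ1 := -1/15·ρ1
  [   1  -3/5  -6/5 ]
  [ -51    30    60 ]
ρ2 := ρ2 + 51·ρ1
  [ 1  -3/5  -6/5 ]
  [ 0  -3/5  -6/5 ]
ρ2 := -5/3·ρ2
  [ 1  -3/5  -6/5 ]
  [ 0     1     2 ]
ρ1 := ρ1 + 3/5·ρ2
  [ 1  0  0 ]
  [ 0  1  2 ]

[[1, 0, 0], [0, 1, 2]]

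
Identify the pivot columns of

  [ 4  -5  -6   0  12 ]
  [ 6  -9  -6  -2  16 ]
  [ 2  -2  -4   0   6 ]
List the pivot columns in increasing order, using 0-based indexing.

Multiply ρ1 by 1/4.
  [ 1  -5/4  -3/2   0   3 ]
  [ 6    -9    -6  -2  16 ]
  [ 2    -2    -4   0   6 ]
Subtract 6 times ρ1 from ρ2.
  [ 1  -5/4  -3/2   0   3 ]
  [ 0  -3/2     3  -2  -2 ]
  [ 2    -2    -4   0   6 ]
Subtract 2 times ρ1 from ρ3.
  [ 1  -5/4  -3/2   0   3 ]
  [ 0  -3/2     3  -2  -2 ]
  [ 0   1/2    -1   0   0 ]
Multiply ρ2 by -2/3.
  [ 1  -5/4  -3/2    0    3 ]
  [ 0     1    -2  4/3  4/3 ]
  [ 0   1/2    -1    0    0 ]
Subtract 1/2 times ρ2 from ρ3.
  [ 1  -5/4  -3/2     0     3 ]
  [ 0     1    -2   4/3   4/3 ]
  [ 0     0     0  -2/3  -2/3 ]
Multiply ρ3 by -3/2.
  [ 1  -5/4  -3/2    0    3 ]
  [ 0     1    -2  4/3  4/3 ]
  [ 0     0     0    1    1 ]
Subtract 4/3 times ρ3 from ρ2.
  [ 1  -5/4  -3/2  0  3 ]
  [ 0     1    -2  0  0 ]
  [ 0     0     0  1  1 ]
Add 5/4 times ρ2 to ρ1.
  [ 1  0  -4  0  3 ]
  [ 0  1  -2  0  0 ]
  [ 0  0   0  1  1 ]
Pivot columns are the columns containing a leading 1.

0, 1, 3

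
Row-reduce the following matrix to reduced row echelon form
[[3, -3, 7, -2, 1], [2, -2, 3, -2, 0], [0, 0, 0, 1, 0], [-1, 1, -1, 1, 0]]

[[1, -1, 0, 0, 0], [0, 0, 1, 0, 0], [0, 0, 0, 1, 0], [0, 0, 0, 0, 1]]

R1 → 1/3·R1
  [  1  -1  7/3  -2/3  1/3 ]
  [  2  -2    3    -2    0 ]
  [  0   0    0     1    0 ]
  [ -1   1   -1     1    0 ]
R2 → R2 − 2·R1
  [  1  -1   7/3  -2/3   1/3 ]
  [  0   0  -5/3  -2/3  -2/3 ]
  [  0   0     0     1     0 ]
  [ -1   1    -1     1     0 ]
R4 → R4 + R1
  [ 1  -1   7/3  -2/3   1/3 ]
  [ 0   0  -5/3  -2/3  -2/3 ]
  [ 0   0     0     1     0 ]
  [ 0   0   4/3   1/3   1/3 ]
R2 → -3/5·R2
  [ 1  -1  7/3  -2/3  1/3 ]
  [ 0   0    1   2/5  2/5 ]
  [ 0   0    0     1    0 ]
  [ 0   0  4/3   1/3  1/3 ]
R4 → R4 − 4/3·R2
  [ 1  -1  7/3  -2/3   1/3 ]
  [ 0   0    1   2/5   2/5 ]
  [ 0   0    0     1     0 ]
  [ 0   0    0  -1/5  -1/5 ]
R4 → R4 + 1/5·R3
  [ 1  -1  7/3  -2/3   1/3 ]
  [ 0   0    1   2/5   2/5 ]
  [ 0   0    0     1     0 ]
  [ 0   0    0     0  -1/5 ]
R4 → -5·R4
  [ 1  -1  7/3  -2/3  1/3 ]
  [ 0   0    1   2/5  2/5 ]
  [ 0   0    0     1    0 ]
  [ 0   0    0     0    1 ]
R2 → R2 − 2/5·R4
  [ 1  -1  7/3  -2/3  1/3 ]
  [ 0   0    1   2/5    0 ]
  [ 0   0    0     1    0 ]
  [ 0   0    0     0    1 ]
R1 → R1 − 1/3·R4
  [ 1  -1  7/3  -2/3  0 ]
  [ 0   0    1   2/5  0 ]
  [ 0   0    0     1  0 ]
  [ 0   0    0     0  1 ]
R2 → R2 − 2/5·R3
  [ 1  -1  7/3  -2/3  0 ]
  [ 0   0    1     0  0 ]
  [ 0   0    0     1  0 ]
  [ 0   0    0     0  1 ]
R1 → R1 + 2/3·R3
  [ 1  -1  7/3  0  0 ]
  [ 0   0    1  0  0 ]
  [ 0   0    0  1  0 ]
  [ 0   0    0  0  1 ]
R1 → R1 − 7/3·R2
  [ 1  -1  0  0  0 ]
  [ 0   0  1  0  0 ]
  [ 0   0  0  1  0 ]
  [ 0   0  0  0  1 ]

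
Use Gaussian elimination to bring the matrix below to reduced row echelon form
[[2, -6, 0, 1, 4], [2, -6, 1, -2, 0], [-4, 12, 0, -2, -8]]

[[1, -3, 0, 1/2, 2], [0, 0, 1, -3, -4], [0, 0, 0, 0, 0]]

Multiply ρ1 by 1/2.
Subtract 2 times ρ1 from ρ2.
Add 4 times ρ1 to ρ3.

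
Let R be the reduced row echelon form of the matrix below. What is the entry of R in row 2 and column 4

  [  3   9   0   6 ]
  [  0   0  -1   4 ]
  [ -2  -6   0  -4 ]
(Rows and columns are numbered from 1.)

-4

Multiply R1 by 1/3.
  [  1   3   0   2 ]
  [  0   0  -1   4 ]
  [ -2  -6   0  -4 ]
Add 2 times R1 to R3.
  [ 1  3   0  2 ]
  [ 0  0  -1  4 ]
  [ 0  0   0  0 ]
Multiply R2 by -1.
  [ 1  3  0   2 ]
  [ 0  0  1  -4 ]
  [ 0  0  0   0 ]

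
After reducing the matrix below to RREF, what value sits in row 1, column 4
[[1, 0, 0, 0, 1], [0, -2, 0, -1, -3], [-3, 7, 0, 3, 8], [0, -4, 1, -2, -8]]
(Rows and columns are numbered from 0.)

R3 := R3 + 3·R1
  [ 1   0  0   0   1 ]
  [ 0  -2  0  -1  -3 ]
  [ 0   7  0   3  11 ]
  [ 0  -4  1  -2  -8 ]
R2 := -1/2·R2
  [ 1   0  0    0    1 ]
  [ 0   1  0  1/2  3/2 ]
  [ 0   7  0    3   11 ]
  [ 0  -4  1   -2   -8 ]
R3 := R3 − 7·R2
  [ 1   0  0     0    1 ]
  [ 0   1  0   1/2  3/2 ]
  [ 0   0  0  -1/2  1/2 ]
  [ 0  -4  1    -2   -8 ]
R4 := R4 + 4·R2
  [ 1  0  0     0    1 ]
  [ 0  1  0   1/2  3/2 ]
  [ 0  0  0  -1/2  1/2 ]
  [ 0  0  1     0   -2 ]
R3 <=> R4
  [ 1  0  0     0    1 ]
  [ 0  1  0   1/2  3/2 ]
  [ 0  0  1     0   -2 ]
  [ 0  0  0  -1/2  1/2 ]
R4 := -2·R4
  [ 1  0  0    0    1 ]
  [ 0  1  0  1/2  3/2 ]
  [ 0  0  1    0   -2 ]
  [ 0  0  0    1   -1 ]
R2 := R2 − 1/2·R4
  [ 1  0  0  0   1 ]
  [ 0  1  0  0   2 ]
  [ 0  0  1  0  -2 ]
  [ 0  0  0  1  -1 ]

2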